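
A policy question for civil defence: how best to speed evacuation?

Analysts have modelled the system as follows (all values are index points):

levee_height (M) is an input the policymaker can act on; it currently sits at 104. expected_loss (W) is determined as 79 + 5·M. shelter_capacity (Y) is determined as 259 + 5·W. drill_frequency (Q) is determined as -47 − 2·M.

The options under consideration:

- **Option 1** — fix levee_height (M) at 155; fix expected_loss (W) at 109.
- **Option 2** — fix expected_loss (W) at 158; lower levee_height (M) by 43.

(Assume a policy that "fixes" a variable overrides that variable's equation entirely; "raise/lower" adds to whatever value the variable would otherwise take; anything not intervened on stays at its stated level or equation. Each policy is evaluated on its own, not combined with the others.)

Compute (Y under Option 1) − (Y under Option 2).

Option 1 (M := 155, W := 109):
  M = 155
  W = 109
  Y = 259 + 5·109 = 804
Option 2 (W := 158, M − 43):
  M = 104 − 43 = 61
  W = 158
  Y = 259 + 5·158 = 1049
Y: 804 − 1049 = -245

-245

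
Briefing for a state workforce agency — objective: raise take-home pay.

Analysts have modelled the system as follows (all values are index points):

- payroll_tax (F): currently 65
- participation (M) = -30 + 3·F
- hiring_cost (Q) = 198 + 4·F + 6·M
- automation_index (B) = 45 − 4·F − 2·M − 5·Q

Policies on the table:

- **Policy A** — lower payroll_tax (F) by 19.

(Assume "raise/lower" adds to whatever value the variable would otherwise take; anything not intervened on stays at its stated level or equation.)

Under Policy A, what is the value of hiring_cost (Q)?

1030

Policy A (F − 19):
  F = 65 − 19 = 46
  M = -30 + 3·46 = 108
  Q = 198 + 4·46 + 6·108 = 1030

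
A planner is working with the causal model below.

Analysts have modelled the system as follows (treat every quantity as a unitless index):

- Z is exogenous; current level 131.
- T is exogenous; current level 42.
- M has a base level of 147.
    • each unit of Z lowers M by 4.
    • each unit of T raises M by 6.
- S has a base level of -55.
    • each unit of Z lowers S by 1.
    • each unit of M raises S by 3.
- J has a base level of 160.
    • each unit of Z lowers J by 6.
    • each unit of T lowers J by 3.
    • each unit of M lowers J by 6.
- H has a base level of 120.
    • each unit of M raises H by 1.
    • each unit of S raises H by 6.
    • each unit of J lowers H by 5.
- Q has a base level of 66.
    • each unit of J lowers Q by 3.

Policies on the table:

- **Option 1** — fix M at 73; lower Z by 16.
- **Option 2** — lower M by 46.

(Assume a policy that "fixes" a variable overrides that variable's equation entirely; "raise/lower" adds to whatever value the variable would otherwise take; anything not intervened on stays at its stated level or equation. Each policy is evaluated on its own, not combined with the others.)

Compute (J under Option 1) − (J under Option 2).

Option 1 (M := 73, Z − 16):
  Z = 131 − 16 = 115
  T = 42
  M = 73
  J = 160 − 6·115 − 3·42 − 6·73 = -1094
Option 2 (M − 46):
  Z = 131
  T = 42
  M = 147 − 4·131 + 6·42 (−46 from intervention) = -171
  J = 160 − 6·131 − 3·42 − 6·(-171) = 274
J: -1094 − 274 = -1368

-1368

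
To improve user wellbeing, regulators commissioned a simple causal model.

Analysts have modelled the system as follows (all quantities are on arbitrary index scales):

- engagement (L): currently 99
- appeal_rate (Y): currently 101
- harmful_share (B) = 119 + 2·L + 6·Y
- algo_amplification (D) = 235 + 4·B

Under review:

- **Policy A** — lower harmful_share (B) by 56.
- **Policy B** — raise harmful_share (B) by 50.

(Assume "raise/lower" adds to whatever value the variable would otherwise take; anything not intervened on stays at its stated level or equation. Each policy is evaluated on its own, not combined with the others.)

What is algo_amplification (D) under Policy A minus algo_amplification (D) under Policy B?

Policy A (B − 56):
  L = 99
  Y = 101
  B = 119 + 2·99 + 6·101 (−56 from intervention) = 867
  D = 235 + 4·867 = 3703
Policy B (B + 50):
  L = 99
  Y = 101
  B = 119 + 2·99 + 6·101 (+50 from intervention) = 973
  D = 235 + 4·973 = 4127
D: 3703 − 4127 = -424

-424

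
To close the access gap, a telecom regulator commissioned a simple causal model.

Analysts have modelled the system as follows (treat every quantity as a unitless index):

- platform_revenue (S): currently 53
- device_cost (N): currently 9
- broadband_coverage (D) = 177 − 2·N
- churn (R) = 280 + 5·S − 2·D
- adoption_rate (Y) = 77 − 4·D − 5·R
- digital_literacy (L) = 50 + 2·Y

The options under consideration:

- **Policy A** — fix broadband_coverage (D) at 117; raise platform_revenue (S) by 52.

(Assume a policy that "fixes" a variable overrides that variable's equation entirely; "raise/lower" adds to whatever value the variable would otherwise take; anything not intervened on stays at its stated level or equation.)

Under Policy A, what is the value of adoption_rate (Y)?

Policy A (D := 117, S + 52):
  S = 53 + 52 = 105
  N = 9
  D = 117
  R = 280 + 5·105 − 2·117 = 571
  Y = 77 − 4·117 − 5·571 = -3246

-3246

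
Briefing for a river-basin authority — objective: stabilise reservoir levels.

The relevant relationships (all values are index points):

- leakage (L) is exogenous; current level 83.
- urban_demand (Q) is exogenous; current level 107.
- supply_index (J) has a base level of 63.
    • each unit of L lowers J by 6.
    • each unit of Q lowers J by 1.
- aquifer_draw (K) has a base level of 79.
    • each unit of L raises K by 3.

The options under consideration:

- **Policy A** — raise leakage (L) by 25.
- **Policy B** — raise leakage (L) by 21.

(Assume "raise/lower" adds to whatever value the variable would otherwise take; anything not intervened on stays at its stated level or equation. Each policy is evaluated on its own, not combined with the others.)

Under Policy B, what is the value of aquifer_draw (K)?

Policy B (L + 21):
  L = 83 + 21 = 104
  K = 79 + 3·104 = 391

391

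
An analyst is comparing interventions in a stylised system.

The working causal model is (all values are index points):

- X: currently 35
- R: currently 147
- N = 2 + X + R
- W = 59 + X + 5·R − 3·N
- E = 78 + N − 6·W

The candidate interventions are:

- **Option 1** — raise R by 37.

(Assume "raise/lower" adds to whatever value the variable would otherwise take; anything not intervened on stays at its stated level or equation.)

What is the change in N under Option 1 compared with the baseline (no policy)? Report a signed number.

37

Baseline:
  X = 35
  R = 147
  N = 2 + 35 + 147 = 184
Option 1 (R + 37):
  X = 35
  R = 147 + 37 = 184
  N = 2 + 35 + 184 = 221
Change in N: 221 − 184 = 37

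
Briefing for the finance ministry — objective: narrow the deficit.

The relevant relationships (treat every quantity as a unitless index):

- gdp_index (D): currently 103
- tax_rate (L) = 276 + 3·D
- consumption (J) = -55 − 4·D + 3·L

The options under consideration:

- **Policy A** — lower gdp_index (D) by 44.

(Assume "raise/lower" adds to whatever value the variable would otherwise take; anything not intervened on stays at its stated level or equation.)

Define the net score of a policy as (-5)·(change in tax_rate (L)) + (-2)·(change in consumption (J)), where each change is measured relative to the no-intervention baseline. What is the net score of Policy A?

1100

Baseline:
  D = 103
  L = 276 + 3·103 = 585
  J = -55 − 4·103 + 3·585 = 1288
Policy A (D − 44):
  D = 103 − 44 = 59
  L = 276 + 3·59 = 453
  J = -55 − 4·59 + 3·453 = 1068
ΔL = 453 − 585 = -132; ΔJ = 1068 − 1288 = -220
Score = (-5)·(-132) + (-2)·(-220) = 1100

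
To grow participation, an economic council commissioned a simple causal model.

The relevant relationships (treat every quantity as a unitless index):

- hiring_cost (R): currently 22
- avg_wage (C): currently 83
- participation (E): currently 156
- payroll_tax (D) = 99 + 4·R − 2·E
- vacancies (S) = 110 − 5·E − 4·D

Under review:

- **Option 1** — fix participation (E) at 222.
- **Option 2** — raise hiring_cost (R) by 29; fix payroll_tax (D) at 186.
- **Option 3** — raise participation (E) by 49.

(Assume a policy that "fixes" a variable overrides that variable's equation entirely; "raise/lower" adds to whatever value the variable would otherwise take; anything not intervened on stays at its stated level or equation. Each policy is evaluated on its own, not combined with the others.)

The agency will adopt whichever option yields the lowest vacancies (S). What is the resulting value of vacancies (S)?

-1414

Option 1 (E := 222):
  R = 22
  E = 222
  D = 99 + 4·22 − 2·222 = -257
  S = 110 − 5·222 − 4·(-257) = 28
Option 2 (R + 29, D := 186):
  R = 22 + 29 = 51
  E = 156
  D = 186
  S = 110 − 5·156 − 4·186 = -1414
Option 3 (E + 49):
  R = 22
  E = 156 + 49 = 205
  D = 99 + 4·22 − 2·205 = -223
  S = 110 − 5·205 − 4·(-223) = -23
Comparing — Option 1: S=28, Option 2: S=-1414, Option 3: S=-23. Lowest is -1414 (Option 2).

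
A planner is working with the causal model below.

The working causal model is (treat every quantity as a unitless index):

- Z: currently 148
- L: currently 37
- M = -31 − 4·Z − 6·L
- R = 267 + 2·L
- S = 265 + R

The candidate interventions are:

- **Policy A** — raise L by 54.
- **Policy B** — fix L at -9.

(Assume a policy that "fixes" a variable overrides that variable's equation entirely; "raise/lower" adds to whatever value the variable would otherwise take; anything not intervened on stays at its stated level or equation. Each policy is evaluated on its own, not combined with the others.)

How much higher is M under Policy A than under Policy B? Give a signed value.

Policy A (L + 54):
  Z = 148
  L = 37 + 54 = 91
  M = -31 − 4·148 − 6·91 = -1169
Policy B (L := -9):
  Z = 148
  L = -9
  M = -31 − 4·148 − 6·(-9) = -569
M: -1169 − (-569) = -600

-600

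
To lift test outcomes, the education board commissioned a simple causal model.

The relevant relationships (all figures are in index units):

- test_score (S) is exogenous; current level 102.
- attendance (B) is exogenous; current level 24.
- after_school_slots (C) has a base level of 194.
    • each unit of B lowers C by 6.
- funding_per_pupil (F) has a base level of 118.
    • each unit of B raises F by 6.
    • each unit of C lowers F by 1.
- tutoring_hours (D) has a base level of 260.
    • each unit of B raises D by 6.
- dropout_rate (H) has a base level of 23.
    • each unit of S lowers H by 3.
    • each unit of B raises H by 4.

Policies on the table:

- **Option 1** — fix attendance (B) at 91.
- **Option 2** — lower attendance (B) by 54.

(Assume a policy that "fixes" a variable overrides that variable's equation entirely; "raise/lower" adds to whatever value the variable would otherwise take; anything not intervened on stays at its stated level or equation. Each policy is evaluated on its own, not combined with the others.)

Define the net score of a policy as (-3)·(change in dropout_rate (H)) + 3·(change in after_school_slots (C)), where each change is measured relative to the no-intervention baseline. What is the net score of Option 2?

1620

Baseline:
  S = 102
  B = 24
  C = 194 − 6·24 = 50
  H = 23 − 3·102 + 4·24 = -187
Option 2 (B − 54):
  S = 102
  B = 24 − 54 = -30
  C = 194 − 6·(-30) = 374
  H = 23 − 3·102 + 4·(-30) = -403
ΔH = -403 − (-187) = -216; ΔC = 374 − 50 = 324
Score = (-3)·(-216) + 3·324 = 1620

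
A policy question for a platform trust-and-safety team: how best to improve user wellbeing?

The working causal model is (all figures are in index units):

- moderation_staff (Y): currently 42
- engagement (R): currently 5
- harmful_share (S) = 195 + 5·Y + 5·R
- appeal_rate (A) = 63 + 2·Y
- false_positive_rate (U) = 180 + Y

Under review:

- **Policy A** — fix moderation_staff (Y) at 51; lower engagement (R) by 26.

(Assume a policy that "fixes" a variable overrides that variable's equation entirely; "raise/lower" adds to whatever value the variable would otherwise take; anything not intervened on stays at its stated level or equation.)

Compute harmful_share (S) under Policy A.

Policy A (Y := 51, R − 26):
  Y = 51
  R = 5 − 26 = -21
  S = 195 + 5·51 + 5·(-21) = 345

345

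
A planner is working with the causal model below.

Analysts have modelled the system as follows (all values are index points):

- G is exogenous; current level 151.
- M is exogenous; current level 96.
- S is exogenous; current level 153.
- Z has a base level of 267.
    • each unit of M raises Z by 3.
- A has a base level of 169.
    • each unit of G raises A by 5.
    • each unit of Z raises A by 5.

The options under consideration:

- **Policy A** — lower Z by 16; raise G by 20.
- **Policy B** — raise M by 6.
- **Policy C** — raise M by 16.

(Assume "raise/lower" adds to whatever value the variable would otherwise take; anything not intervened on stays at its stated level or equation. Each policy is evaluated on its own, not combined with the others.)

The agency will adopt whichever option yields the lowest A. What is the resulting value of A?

3719

Policy A (Z − 16, G + 20):
  G = 151 + 20 = 171
  M = 96
  Z = 267 + 3·96 (−16 from intervention) = 539
  A = 169 + 5·171 + 5·539 = 3719
Policy B (M + 6):
  G = 151
  M = 96 + 6 = 102
  Z = 267 + 3·102 = 573
  A = 169 + 5·151 + 5·573 = 3789
Policy C (M + 16):
  G = 151
  M = 96 + 16 = 112
  Z = 267 + 3·112 = 603
  A = 169 + 5·151 + 5·603 = 3939
Comparing — Policy A: A=3719, Policy B: A=3789, Policy C: A=3939. Lowest is 3719 (Policy A).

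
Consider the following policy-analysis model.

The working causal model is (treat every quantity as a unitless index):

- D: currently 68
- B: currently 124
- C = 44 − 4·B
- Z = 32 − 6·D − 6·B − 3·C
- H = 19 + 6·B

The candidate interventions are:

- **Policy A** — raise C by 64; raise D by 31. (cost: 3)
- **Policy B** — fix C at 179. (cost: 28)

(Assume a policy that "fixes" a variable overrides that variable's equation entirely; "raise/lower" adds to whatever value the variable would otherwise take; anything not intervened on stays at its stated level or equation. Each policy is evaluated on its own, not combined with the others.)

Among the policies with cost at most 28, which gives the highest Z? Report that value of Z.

Policy A (C + 64, D + 31):
  D = 68 + 31 = 99
  B = 124
  C = 44 − 4·124 (+64 from intervention) = -388
  Z = 32 − 6·99 − 6·124 − 3·(-388) = -142
Policy B (C := 179):
  D = 68
  B = 124
  C = 179
  Z = 32 − 6·68 − 6·124 − 3·179 = -1657
Comparing — Policy A: Z=-142, Policy B: Z=-1657. Highest is -142 (Policy A).

-142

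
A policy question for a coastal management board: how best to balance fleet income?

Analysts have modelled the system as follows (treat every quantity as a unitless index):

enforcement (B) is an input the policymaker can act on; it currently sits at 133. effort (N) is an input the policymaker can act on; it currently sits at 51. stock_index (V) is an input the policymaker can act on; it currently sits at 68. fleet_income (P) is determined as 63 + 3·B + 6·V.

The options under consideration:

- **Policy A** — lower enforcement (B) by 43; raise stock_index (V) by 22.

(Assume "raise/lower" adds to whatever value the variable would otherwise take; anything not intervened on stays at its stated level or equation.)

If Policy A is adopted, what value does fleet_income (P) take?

Policy A (B − 43, V + 22):
  B = 133 − 43 = 90
  V = 68 + 22 = 90
  P = 63 + 3·90 + 6·90 = 873

873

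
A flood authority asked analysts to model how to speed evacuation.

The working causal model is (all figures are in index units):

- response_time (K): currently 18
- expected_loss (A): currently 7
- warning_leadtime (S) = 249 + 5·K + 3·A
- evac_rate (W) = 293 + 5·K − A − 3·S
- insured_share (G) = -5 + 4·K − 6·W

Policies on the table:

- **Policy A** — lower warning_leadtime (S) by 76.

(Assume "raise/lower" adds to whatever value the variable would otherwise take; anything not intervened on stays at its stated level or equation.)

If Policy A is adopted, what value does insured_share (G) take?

Policy A (S − 76):
  K = 18
  A = 7
  S = 249 + 5·18 + 3·7 (−76 from intervention) = 284
  W = 293 + 5·18 − 7 − 3·284 = -476
  G = -5 + 4·18 − 6·(-476) = 2923

2923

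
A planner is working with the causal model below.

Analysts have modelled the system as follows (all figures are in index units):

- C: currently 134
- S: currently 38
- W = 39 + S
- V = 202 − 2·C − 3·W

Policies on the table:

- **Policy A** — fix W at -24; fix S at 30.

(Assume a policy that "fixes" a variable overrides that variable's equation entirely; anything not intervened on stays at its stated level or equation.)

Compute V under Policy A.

Policy A (W := -24, S := 30):
  C = 134
  S = 30
  W = -24
  V = 202 − 2·134 − 3·(-24) = 6

6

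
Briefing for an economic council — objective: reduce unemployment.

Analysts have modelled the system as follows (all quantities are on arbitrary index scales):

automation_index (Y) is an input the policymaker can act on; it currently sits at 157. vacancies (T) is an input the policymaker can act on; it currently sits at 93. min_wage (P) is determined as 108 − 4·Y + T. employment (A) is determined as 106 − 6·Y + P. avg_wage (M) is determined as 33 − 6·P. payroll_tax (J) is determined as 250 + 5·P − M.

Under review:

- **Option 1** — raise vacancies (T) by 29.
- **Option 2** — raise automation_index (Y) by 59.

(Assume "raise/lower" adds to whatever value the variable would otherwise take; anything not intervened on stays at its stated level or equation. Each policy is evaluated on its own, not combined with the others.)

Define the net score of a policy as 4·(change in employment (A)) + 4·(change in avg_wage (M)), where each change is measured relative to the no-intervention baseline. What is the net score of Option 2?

Baseline:
  Y = 157
  T = 93
  P = 108 − 4·157 + 93 = -427
  A = 106 − 6·157 + (-427) = -1263
  M = 33 − 6·(-427) = 2595
Option 2 (Y + 59):
  Y = 157 + 59 = 216
  T = 93
  P = 108 − 4·216 + 93 = -663
  A = 106 − 6·216 + (-663) = -1853
  M = 33 − 6·(-663) = 4011
ΔA = -1853 − (-1263) = -590; ΔM = 4011 − 2595 = 1416
Score = 4·(-590) + 4·1416 = 3304

3304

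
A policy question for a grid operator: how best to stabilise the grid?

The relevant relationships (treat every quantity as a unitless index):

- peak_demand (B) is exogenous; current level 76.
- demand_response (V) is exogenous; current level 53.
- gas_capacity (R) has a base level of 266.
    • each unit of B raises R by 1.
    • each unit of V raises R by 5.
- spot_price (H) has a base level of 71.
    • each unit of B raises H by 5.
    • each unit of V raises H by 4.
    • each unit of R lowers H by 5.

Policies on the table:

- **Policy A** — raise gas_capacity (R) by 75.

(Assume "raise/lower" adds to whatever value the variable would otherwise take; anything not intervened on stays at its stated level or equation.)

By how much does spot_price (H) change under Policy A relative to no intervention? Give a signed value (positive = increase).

Baseline:
  B = 76
  V = 53
  R = 266 + 76 + 5·53 = 607
  H = 71 + 5·76 + 4·53 − 5·607 = -2372
Policy A (R + 75):
  B = 76
  V = 53
  R = 266 + 76 + 5·53 (+75 from intervention) = 682
  H = 71 + 5·76 + 4·53 − 5·682 = -2747
Change in H: -2747 − (-2372) = -375

-375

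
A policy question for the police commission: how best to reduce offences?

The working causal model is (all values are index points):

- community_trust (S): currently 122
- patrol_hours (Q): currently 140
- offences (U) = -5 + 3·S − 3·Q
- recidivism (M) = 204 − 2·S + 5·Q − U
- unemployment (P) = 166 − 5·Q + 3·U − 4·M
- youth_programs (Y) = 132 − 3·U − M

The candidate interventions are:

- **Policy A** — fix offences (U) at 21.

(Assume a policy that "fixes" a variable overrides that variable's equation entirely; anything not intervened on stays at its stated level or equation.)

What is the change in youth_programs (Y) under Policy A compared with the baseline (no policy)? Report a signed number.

Baseline:
  S = 122
  Q = 140
  U = -5 + 3·122 − 3·140 = -59
  M = 204 − 2·122 + 5·140 − (-59) = 719
  Y = 132 − 3·(-59) − 719 = -410
Policy A (U := 21):
  S = 122
  Q = 140
  U = 21
  M = 204 − 2·122 + 5·140 − 21 = 639
  Y = 132 − 3·21 − 639 = -570
Change in Y: -570 − (-410) = -160

-160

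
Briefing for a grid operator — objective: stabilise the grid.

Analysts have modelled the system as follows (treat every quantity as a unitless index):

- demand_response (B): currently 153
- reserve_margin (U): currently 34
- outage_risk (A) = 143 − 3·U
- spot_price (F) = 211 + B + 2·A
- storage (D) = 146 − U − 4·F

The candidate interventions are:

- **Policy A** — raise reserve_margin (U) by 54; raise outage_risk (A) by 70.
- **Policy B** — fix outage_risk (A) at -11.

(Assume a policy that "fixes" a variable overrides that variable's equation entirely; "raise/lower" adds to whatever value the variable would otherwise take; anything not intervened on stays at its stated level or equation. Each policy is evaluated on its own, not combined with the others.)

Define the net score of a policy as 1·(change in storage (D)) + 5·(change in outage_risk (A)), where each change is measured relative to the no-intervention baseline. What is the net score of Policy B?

Baseline:
  B = 153
  U = 34
  A = 143 − 3·34 = 41
  F = 211 + 153 + 2·41 = 446
  D = 146 − 34 − 4·446 = -1672
Policy B (A := -11):
  B = 153
  U = 34
  A = -11
  F = 211 + 153 + 2·(-11) = 342
  D = 146 − 34 − 4·342 = -1256
ΔD = -1256 − (-1672) = 416; ΔA = -11 − 41 = -52
Score = 1·416 + 5·(-52) = 156

156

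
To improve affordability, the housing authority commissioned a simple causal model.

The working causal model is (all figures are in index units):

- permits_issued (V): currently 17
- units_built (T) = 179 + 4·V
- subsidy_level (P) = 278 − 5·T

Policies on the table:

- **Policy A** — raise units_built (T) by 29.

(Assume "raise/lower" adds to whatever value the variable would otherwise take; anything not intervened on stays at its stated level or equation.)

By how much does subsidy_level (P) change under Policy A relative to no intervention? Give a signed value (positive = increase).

Baseline:
  V = 17
  T = 179 + 4·17 = 247
  P = 278 − 5·247 = -957
Policy A (T + 29):
  V = 17
  T = 179 + 4·17 (+29 from intervention) = 276
  P = 278 − 5·276 = -1102
Change in P: -1102 − (-957) = -145

-145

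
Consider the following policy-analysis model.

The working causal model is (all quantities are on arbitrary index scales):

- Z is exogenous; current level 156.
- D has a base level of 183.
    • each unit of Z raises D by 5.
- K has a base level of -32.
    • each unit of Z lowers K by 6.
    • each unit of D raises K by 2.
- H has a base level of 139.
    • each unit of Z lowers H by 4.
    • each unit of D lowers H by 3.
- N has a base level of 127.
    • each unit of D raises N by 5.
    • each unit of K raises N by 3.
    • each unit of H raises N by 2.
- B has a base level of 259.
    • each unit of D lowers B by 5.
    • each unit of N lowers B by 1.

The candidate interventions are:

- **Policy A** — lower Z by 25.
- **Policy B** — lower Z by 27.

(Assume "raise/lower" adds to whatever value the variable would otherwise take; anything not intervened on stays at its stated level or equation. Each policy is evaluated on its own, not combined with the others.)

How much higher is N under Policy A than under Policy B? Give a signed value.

-2

Policy A (Z − 25):
  Z = 156 − 25 = 131
  D = 183 + 5·131 = 838
  K = -32 − 6·131 + 2·838 = 858
  H = 139 − 4·131 − 3·838 = -2899
  N = 127 + 5·838 + 3·858 + 2·(-2899) = 1093
Policy B (Z − 27):
  Z = 156 − 27 = 129
  D = 183 + 5·129 = 828
  K = -32 − 6·129 + 2·828 = 850
  H = 139 − 4·129 − 3·828 = -2861
  N = 127 + 5·828 + 3·850 + 2·(-2861) = 1095
N: 1093 − 1095 = -2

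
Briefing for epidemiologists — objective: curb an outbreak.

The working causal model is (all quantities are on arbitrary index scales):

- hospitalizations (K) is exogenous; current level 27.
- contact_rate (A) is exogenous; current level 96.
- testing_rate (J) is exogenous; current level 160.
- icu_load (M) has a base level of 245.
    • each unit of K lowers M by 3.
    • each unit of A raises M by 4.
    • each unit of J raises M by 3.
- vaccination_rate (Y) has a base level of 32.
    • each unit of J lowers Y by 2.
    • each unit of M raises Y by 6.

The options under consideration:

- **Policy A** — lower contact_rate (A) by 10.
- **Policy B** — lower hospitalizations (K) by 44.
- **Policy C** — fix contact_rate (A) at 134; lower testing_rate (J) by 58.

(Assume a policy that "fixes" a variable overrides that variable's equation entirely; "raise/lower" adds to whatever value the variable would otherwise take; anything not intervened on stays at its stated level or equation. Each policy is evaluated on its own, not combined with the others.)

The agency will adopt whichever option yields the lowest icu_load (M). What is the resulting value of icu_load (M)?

Policy A (A − 10):
  K = 27
  A = 96 − 10 = 86
  J = 160
  M = 245 − 3·27 + 4·86 + 3·160 = 988
Policy B (K − 44):
  K = 27 − 44 = -17
  A = 96
  J = 160
  M = 245 − 3·(-17) + 4·96 + 3·160 = 1160
Policy C (A := 134, J − 58):
  K = 27
  A = 134
  J = 160 − 58 = 102
  M = 245 − 3·27 + 4·134 + 3·102 = 1006
Comparing — Policy A: M=988, Policy B: M=1160, Policy C: M=1006. Lowest is 988 (Policy A).

988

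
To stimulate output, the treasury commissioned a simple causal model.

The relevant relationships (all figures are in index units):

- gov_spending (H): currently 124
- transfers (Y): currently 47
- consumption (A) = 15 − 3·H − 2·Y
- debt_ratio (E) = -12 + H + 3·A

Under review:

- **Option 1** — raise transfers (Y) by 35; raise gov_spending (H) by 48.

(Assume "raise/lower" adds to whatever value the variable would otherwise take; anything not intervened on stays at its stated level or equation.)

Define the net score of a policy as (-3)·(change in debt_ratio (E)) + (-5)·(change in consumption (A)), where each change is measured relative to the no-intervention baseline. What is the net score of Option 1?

2852

Baseline:
  H = 124
  Y = 47
  A = 15 − 3·124 − 2·47 = -451
  E = -12 + 124 + 3·(-451) = -1241
Option 1 (Y + 35, H + 48):
  H = 124 + 48 = 172
  Y = 47 + 35 = 82
  A = 15 − 3·172 − 2·82 = -665
  E = -12 + 172 + 3·(-665) = -1835
ΔE = -1835 − (-1241) = -594; ΔA = -665 − (-451) = -214
Score = (-3)·(-594) + (-5)·(-214) = 2852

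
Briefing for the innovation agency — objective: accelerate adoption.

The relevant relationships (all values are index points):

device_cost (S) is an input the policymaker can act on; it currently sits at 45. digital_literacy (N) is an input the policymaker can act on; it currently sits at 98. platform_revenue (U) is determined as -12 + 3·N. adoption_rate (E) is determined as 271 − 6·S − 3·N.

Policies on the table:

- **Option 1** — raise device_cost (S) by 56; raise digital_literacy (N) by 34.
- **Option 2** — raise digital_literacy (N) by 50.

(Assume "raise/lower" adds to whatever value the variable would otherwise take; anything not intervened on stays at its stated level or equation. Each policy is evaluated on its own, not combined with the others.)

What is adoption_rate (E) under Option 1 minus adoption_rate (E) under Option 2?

-288

Option 1 (S + 56, N + 34):
  S = 45 + 56 = 101
  N = 98 + 34 = 132
  E = 271 − 6·101 − 3·132 = -731
Option 2 (N + 50):
  S = 45
  N = 98 + 50 = 148
  E = 271 − 6·45 − 3·148 = -443
E: -731 − (-443) = -288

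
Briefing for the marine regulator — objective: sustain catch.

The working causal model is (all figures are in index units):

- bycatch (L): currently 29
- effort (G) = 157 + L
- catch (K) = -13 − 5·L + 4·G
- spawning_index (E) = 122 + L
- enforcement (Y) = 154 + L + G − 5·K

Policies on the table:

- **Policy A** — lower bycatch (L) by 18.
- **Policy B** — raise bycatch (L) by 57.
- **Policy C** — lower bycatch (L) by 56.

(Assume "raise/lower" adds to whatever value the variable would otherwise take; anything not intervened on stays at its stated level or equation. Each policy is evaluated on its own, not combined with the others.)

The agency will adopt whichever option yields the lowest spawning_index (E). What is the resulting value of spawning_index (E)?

95

Policy A (L − 18):
  L = 29 − 18 = 11
  E = 122 + 11 = 133
Policy B (L + 57):
  L = 29 + 57 = 86
  E = 122 + 86 = 208
Policy C (L − 56):
  L = 29 − 56 = -27
  E = 122 + (-27) = 95
Comparing — Policy A: E=133, Policy B: E=208, Policy C: E=95. Lowest is 95 (Policy C).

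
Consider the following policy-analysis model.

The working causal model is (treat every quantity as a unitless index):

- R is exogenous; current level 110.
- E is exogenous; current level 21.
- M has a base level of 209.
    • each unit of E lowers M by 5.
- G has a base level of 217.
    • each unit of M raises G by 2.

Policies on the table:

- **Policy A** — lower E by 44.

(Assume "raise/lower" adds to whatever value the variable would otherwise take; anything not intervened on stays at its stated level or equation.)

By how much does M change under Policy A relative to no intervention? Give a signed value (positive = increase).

220

Baseline:
  E = 21
  M = 209 − 5·21 = 104
Policy A (E − 44):
  E = 21 − 44 = -23
  M = 209 − 5·(-23) = 324
Change in M: 324 − 104 = 220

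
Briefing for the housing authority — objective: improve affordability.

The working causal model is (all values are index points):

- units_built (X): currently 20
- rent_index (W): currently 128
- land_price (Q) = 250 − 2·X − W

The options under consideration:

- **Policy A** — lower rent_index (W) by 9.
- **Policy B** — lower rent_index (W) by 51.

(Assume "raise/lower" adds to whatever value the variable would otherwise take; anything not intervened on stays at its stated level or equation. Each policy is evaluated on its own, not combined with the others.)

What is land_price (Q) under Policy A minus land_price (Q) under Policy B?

-42

Policy A (W − 9):
  X = 20
  W = 128 − 9 = 119
  Q = 250 − 2·20 − 119 = 91
Policy B (W − 51):
  X = 20
  W = 128 − 51 = 77
  Q = 250 − 2·20 − 77 = 133
Q: 91 − 133 = -42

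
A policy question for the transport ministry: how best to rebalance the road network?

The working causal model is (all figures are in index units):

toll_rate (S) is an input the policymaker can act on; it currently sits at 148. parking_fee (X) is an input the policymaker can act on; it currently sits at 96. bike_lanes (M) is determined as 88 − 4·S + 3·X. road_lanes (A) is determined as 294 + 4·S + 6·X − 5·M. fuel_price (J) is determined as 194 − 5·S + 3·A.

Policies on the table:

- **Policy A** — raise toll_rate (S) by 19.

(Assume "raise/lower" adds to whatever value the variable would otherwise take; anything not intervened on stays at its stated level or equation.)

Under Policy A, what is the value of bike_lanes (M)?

-292

Policy A (S + 19):
  S = 148 + 19 = 167
  X = 96
  M = 88 − 4·167 + 3·96 = -292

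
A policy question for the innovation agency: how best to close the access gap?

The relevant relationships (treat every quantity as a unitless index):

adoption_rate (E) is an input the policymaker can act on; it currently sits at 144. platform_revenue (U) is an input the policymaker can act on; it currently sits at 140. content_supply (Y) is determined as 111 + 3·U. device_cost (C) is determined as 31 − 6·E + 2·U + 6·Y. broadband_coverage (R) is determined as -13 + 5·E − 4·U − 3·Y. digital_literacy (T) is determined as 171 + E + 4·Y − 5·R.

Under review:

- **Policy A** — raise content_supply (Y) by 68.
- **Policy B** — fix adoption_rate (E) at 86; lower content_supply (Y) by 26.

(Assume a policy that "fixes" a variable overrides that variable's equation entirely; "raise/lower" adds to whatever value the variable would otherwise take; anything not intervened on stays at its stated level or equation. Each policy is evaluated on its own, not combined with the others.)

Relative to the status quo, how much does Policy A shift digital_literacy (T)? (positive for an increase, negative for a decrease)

1292

Baseline:
  E = 144
  U = 140
  Y = 111 + 3·140 = 531
  R = -13 + 5·144 − 4·140 − 3·531 = -1446
  T = 171 + 144 + 4·531 − 5·(-1446) = 9669
Policy A (Y + 68):
  E = 144
  U = 140
  Y = 111 + 3·140 (+68 from intervention) = 599
  R = -13 + 5·144 − 4·140 − 3·599 = -1650
  T = 171 + 144 + 4·599 − 5·(-1650) = 10961
Change in T: 10961 − 9669 = 1292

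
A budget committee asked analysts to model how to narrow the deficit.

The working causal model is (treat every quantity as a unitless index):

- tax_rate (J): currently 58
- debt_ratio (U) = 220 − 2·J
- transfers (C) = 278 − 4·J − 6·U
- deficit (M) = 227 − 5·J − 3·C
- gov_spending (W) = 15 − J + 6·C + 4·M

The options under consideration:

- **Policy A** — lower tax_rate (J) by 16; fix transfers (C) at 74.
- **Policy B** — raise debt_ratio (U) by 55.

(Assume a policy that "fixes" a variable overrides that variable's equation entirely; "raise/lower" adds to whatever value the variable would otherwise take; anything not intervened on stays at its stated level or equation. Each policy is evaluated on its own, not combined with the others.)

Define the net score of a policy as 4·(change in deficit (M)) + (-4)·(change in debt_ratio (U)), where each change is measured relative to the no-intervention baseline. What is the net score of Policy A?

Baseline:
  J = 58
  U = 220 − 2·58 = 104
  C = 278 − 4·58 − 6·104 = -578
  M = 227 − 5·58 − 3·(-578) = 1671
Policy A (J − 16, C := 74):
  J = 58 − 16 = 42
  U = 220 − 2·42 = 136
  C = 74
  M = 227 − 5·42 − 3·74 = -205
ΔM = -205 − 1671 = -1876; ΔU = 136 − 104 = 32
Score = 4·(-1876) + (-4)·32 = -7632

-7632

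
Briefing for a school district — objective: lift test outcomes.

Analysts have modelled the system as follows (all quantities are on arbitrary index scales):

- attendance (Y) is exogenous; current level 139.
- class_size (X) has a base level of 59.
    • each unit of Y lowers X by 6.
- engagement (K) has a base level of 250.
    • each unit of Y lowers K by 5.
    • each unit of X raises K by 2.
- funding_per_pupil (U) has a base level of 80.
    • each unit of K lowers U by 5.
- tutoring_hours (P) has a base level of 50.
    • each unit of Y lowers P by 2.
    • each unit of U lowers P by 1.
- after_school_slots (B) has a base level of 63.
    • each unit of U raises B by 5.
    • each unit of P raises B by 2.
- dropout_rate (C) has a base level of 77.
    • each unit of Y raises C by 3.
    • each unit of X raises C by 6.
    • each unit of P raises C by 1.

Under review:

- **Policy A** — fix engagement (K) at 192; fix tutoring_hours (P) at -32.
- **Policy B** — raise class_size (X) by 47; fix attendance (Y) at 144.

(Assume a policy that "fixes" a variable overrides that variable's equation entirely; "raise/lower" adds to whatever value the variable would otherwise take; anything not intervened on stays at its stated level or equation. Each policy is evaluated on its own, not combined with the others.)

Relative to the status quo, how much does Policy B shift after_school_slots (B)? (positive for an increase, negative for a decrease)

-155

Baseline:
  Y = 139
  X = 59 − 6·139 = -775
  K = 250 − 5·139 + 2·(-775) = -1995
  U = 80 − 5·(-1995) = 10055
  P = 50 − 2·139 − 10055 = -10283
  B = 63 + 5·10055 + 2·(-10283) = 29772
Policy B (X + 47, Y := 144):
  Y = 144
  X = 59 − 6·144 (+47 from intervention) = -758
  K = 250 − 5·144 + 2·(-758) = -1986
  U = 80 − 5·(-1986) = 10010
  P = 50 − 2·144 − 10010 = -10248
  B = 63 + 5·10010 + 2·(-10248) = 29617
Change in B: 29617 − 29772 = -155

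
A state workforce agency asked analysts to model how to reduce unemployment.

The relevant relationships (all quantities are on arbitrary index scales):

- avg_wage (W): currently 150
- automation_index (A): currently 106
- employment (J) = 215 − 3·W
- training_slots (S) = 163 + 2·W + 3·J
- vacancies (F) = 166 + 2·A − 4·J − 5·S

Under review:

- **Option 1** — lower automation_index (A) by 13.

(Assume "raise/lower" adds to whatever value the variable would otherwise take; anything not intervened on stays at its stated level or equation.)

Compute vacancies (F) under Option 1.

Option 1 (A − 13):
  W = 150
  A = 106 − 13 = 93
  J = 215 − 3·150 = -235
  S = 163 + 2·150 + 3·(-235) = -242
  F = 166 + 2·93 − 4·(-235) − 5·(-242) = 2502

2502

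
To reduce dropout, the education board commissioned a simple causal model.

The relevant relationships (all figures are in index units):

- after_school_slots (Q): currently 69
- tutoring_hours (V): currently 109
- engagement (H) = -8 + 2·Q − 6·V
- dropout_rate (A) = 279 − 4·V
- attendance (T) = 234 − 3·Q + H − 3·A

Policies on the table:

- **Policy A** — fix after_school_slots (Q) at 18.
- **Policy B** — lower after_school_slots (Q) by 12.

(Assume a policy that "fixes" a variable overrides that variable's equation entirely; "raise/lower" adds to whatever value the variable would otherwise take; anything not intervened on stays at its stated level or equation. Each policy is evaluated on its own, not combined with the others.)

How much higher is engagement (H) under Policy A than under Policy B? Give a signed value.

-78

Policy A (Q := 18):
  Q = 18
  V = 109
  H = -8 + 2·18 − 6·109 = -626
Policy B (Q − 12):
  Q = 69 − 12 = 57
  V = 109
  H = -8 + 2·57 − 6·109 = -548
H: -626 − (-548) = -78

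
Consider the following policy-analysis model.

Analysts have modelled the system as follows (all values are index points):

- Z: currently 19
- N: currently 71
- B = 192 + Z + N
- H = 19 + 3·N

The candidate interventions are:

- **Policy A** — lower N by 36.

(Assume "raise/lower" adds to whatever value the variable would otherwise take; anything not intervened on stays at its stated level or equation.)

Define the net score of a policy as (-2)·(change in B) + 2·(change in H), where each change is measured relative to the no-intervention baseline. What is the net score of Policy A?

Baseline:
  Z = 19
  N = 71
  B = 192 + 19 + 71 = 282
  H = 19 + 3·71 = 232
Policy A (N − 36):
  Z = 19
  N = 71 − 36 = 35
  B = 192 + 19 + 35 = 246
  H = 19 + 3·35 = 124
ΔB = 246 − 282 = -36; ΔH = 124 − 232 = -108
Score = (-2)·(-36) + 2·(-108) = -144

-144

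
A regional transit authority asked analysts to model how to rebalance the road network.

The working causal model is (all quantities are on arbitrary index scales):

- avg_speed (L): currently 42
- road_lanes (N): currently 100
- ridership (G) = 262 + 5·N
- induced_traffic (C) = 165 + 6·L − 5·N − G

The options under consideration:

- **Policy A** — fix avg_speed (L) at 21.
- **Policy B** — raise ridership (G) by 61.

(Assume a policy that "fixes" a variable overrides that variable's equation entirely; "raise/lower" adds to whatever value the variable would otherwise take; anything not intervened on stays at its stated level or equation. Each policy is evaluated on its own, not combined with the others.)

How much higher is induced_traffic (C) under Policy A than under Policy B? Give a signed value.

-65

Policy A (L := 21):
  L = 21
  N = 100
  G = 262 + 5·100 = 762
  C = 165 + 6·21 − 5·100 − 762 = -971
Policy B (G + 61):
  L = 42
  N = 100
  G = 262 + 5·100 (+61 from intervention) = 823
  C = 165 + 6·42 − 5·100 − 823 = -906
C: -971 − (-906) = -65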